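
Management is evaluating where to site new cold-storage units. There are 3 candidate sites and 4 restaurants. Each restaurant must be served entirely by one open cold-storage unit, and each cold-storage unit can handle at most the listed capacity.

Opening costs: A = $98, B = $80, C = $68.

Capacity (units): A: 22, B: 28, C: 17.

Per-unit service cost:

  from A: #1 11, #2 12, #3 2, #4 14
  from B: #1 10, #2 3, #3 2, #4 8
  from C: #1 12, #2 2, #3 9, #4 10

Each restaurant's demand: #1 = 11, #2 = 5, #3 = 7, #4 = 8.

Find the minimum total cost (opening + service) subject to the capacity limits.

Minimum total cost: 346

Open {B, C}: #1→B 10·11=110, #2→C 2·5=10, #3→B 2·7=14, #4→B 8·8=64.
Loads: B carries 26/28, C carries 5/17. Service 198; fixed 148; total 346.
Next best feasible plan costs 362.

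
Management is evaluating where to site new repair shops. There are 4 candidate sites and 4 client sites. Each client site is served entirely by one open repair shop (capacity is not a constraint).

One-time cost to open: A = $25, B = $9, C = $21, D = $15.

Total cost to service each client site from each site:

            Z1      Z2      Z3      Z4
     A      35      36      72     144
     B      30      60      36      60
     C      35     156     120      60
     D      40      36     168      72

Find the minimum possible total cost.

For any fixed open set, each client site goes to its cheapest open site; total = fixed + service.
{B, D}: Z1→B 30, Z2→D 36, Z3→B 36, Z4→B 60. Service 162; fixed 24; total 186.
{B}: Z1→B 30, Z2→B 60, Z3→B 36, Z4→B 60. Service 186; fixed 9; total 195.
{A, B}: service 162 + fixed 34 = 196
{A, B, C, D}: service 162 + fixed 70 = 232
No other subset beats 186.

Minimum total cost: 186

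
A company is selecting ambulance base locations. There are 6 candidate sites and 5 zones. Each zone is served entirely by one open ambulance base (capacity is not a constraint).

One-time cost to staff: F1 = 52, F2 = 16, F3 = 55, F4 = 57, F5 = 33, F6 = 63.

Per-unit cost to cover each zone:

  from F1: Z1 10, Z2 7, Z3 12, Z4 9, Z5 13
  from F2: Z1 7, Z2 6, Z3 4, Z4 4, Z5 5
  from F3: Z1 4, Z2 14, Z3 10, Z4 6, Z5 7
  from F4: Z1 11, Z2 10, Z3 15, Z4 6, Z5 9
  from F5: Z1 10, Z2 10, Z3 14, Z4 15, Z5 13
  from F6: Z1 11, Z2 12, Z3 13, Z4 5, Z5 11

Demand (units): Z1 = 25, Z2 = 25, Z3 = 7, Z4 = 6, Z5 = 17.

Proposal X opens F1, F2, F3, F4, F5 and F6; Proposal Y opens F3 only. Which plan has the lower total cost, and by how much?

Proposal X: {F1, F2, F3, F4, F5, F6}: Z1→F3 4·25=100, Z2→F2 6·25=150, Z3→F2 4·7=28, Z4→F2 4·6=24, Z5→F2 5·17=85. Service 387; fixed 276; total 663.
Proposal Y: {F3}: Z1→F3 4·25=100, Z2→F3 14·25=350, Z3→F3 10·7=70, Z4→F3 6·6=36, Z5→F3 7·17=119. Service 675; fixed 55; total 730.
Difference: |663 − 730| = 67.

Proposal X is cheaper by 67.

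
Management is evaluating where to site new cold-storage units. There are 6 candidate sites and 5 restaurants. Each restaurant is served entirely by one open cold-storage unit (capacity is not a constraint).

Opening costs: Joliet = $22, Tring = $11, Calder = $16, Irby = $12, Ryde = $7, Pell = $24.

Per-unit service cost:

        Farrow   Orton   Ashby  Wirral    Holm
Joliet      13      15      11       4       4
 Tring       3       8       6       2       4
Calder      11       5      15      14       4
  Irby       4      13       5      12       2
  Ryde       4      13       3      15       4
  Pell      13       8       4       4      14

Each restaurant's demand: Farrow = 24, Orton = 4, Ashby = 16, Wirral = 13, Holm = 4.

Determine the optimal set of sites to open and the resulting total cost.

For any fixed open set, each restaurant goes to its cheapest open site; total = fixed + service.
{Tring, Ryde}: Farrow→Tring 3·24=72, Orton→Tring 8·4=32, Ashby→Ryde 3·16=48, Wirral→Tring 2·13=26, Holm→Tring 4·4=16. Service 194; fixed 18; total 212.
{Tring, Calder, Ryde}: service 182 + fixed 34 = 216
{Tring, Irby, Ryde}: service 186 + fixed 30 = 216
{Joliet, Tring, Calder, Irby, Ryde, Pell}: Farrow→Tring 3·24=72, Orton→Calder 5·4=20, Ashby→Ryde 3·16=48, Wirral→Tring 2·13=26, Holm→Irby 2·4=8. Service 174; fixed 92; total 266.
No other subset beats 212.

Open Tring and Ryde; minimum total cost 212.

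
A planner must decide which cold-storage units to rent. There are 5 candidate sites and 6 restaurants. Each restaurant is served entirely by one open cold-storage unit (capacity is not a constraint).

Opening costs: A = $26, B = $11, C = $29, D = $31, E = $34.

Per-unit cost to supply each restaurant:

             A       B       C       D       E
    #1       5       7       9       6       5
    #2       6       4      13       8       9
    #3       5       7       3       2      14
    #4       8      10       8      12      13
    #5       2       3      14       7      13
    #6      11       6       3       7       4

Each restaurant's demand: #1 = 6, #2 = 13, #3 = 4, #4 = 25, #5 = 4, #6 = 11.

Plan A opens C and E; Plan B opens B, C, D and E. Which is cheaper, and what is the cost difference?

Plan B is cheaper by 67.

Plan A: {C, E}: #1→E 5·6=30, #2→E 9·13=117, #3→C 3·4=12, #4→C 8·25=200, #5→E 13·4=52, #6→C 3·11=33. Service 444; fixed 63; total 507.
Plan B: {B, C, D, E}: #1→E 5·6=30, #2→B 4·13=52, #3→D 2·4=8, #4→C 8·25=200, #5→B 3·4=12, #6→C 3·11=33. Service 335; fixed 105; total 440.
Difference: |507 − 440| = 67.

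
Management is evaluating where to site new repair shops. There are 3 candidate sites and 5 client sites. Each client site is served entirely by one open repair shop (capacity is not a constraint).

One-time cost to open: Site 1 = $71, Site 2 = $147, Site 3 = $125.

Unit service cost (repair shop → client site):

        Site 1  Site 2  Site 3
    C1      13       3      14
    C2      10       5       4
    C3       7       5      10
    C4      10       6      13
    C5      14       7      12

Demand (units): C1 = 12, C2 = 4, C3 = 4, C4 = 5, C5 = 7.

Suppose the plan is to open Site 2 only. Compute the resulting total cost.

Each client site is assigned to its cheapest site among the open ones.
{Site 2}: C1→Site 2 3·12=36, C2→Site 2 5·4=20, C3→Site 2 5·4=20, C4→Site 2 6·5=30, C5→Site 2 7·7=49. Service 155; fixed 147; total 302.

Total cost: 302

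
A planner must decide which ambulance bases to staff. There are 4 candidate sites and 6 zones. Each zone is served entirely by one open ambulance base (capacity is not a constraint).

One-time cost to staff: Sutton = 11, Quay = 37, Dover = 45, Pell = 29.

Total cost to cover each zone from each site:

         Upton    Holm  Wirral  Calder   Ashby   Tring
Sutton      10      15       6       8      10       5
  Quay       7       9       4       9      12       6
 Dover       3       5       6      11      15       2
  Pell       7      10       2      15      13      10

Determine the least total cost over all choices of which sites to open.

For any fixed open set, each zone goes to its cheapest open site; total = fixed + service.
{Sutton}: Upton→Sutton 10, Holm→Sutton 15, Wirral→Sutton 6, Calder→Sutton 8, Ashby→Sutton 10, Tring→Sutton 5. Service 54; fixed 11; total 65.
{Sutton, Pell}: Upton→Pell 7, Holm→Pell 10, Wirral→Pell 2, Calder→Sutton 8, Ashby→Sutton 10, Tring→Sutton 5. Service 42; fixed 40; total 82.
{Quay}: Upton→Quay 7, Holm→Quay 9, Wirral→Quay 4, Calder→Quay 9, Ashby→Quay 12, Tring→Quay 6. Service 47; fixed 37; total 84.
{Sutton, Quay, Dover, Pell}: service 30 + fixed 122 = 152
No other subset beats 65.

Minimum total cost: 65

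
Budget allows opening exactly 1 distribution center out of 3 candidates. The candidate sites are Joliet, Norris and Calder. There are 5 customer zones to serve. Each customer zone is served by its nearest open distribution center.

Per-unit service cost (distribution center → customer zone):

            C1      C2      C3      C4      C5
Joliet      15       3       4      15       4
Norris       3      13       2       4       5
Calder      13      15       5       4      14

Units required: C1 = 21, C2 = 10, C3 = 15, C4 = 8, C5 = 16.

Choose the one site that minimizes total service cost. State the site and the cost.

With exactly 1 open, each customer zone uses its cheapest among the chosen.
{Norris}: C1→Norris 3·21=63, C2→Norris 13·10=130, C3→Norris 2·15=30, C4→Norris 4·8=32, C5→Norris 5·16=80. Service cost 335.
{Joliet}: service cost 589
{Calder}: service cost 754
Among all 3 size-1 choices, {Norris} is lowest.

Choose Norris only; total service cost 335.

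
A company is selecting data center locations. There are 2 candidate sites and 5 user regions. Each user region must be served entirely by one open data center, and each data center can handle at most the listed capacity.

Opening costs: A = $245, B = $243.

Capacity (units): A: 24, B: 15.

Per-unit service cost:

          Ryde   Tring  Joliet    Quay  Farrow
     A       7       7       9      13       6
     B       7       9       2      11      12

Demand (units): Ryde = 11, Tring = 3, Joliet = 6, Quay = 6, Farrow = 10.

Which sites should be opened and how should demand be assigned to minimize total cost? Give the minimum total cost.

Minimum total cost: 724

Open {A, B}: Ryde→A 7·11=77, Tring→A 7·3=21, Joliet→B 2·6=12, Quay→B 11·6=66, Farrow→A 6·10=60.
Loads: A carries 24/24, B carries 12/15. Service 236; fixed 488; total 724.
Next best feasible plan costs 730.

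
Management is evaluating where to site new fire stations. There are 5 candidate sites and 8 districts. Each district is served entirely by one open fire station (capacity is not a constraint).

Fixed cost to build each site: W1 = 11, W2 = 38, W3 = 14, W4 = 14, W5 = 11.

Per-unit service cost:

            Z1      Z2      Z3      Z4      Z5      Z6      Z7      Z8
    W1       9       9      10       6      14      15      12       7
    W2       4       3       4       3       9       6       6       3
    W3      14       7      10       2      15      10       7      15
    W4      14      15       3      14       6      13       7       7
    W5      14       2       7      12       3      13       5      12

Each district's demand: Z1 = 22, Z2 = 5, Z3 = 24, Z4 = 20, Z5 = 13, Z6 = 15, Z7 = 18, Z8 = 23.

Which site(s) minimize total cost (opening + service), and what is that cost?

Open W2, W3, W4 and W5; minimum total cost 575.

For any fixed open set, each district goes to its cheapest open site; total = fixed + service.
{W2, W3, W4, W5}: Z1→W2 4·22=88, Z2→W5 2·5=10, Z3→W4 3·24=72, Z4→W3 2·20=40, Z5→W5 3·13=39, Z6→W2 6·15=90, Z7→W5 5·18=90, Z8→W2 3·23=69. Service 498; fixed 77; total 575.
{W2, W4, W5}: service 518 + fixed 63 = 581
{W2, W3, W5}: service 522 + fixed 63 = 585
{W1, W2, W3, W4, W5}: service 498 + fixed 88 = 586
No other subset beats 575.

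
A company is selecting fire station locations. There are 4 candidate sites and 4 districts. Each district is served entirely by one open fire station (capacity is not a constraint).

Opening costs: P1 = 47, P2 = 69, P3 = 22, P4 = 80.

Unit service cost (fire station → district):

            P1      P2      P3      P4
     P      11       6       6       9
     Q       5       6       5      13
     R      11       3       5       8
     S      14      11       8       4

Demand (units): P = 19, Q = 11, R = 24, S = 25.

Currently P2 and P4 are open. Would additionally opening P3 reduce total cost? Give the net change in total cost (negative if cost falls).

Current service cost with {P2, P4}: 352.
Adding P3: each district re-picks its cheapest; new service cost 341, saving 11.
Extra fixed cost: 22. Net change = 22 − 11 = 11.
(Totals: 501 → 512.)

No — net change +11 (cost rises by 11).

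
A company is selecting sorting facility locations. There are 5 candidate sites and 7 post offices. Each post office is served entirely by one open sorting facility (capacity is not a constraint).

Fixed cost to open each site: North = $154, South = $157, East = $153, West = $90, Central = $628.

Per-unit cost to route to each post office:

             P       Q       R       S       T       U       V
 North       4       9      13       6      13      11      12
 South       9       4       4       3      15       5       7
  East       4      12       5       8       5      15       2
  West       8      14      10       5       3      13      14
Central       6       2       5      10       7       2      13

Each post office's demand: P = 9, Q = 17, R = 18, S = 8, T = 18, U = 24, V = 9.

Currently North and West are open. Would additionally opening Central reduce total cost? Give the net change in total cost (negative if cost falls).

No — net change +203 (cost rises by 203).

Current service cost with {North, West}: 835.
Adding Central: each post office re-picks its cheapest; new service cost 410, saving 425.
Extra fixed cost: 628. Net change = 628 − 425 = 203.
(Totals: 1079 → 1282.)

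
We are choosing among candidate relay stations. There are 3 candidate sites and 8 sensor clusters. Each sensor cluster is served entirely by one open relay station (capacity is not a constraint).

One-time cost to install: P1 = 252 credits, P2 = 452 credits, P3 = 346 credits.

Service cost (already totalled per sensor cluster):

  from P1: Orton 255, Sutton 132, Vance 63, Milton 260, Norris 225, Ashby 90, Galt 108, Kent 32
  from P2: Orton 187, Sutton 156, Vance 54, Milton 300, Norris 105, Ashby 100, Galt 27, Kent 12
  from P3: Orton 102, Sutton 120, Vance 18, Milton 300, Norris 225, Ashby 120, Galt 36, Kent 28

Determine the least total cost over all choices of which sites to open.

Minimum total cost: 1295

For any fixed open set, each sensor cluster goes to its cheapest open site; total = fixed + service.
{P3}: Orton→P3 102, Sutton→P3 120, Vance→P3 18, Milton→P3 300, Norris→P3 225, Ashby→P3 120, Galt→P3 36, Kent→P3 28. Service 949; fixed 346; total 1295.
{P2}: Orton→P2 187, Sutton→P2 156, Vance→P2 54, Milton→P2 300, Norris→P2 105, Ashby→P2 100, Galt→P2 27, Kent→P2 12. Service 941; fixed 452; total 1393.
{P1}: Orton→P1 255, Sutton→P1 132, Vance→P1 63, Milton→P1 260, Norris→P1 225, Ashby→P1 90, Galt→P1 108, Kent→P1 32. Service 1165; fixed 252; total 1417.
{P1, P2, P3}: Orton→P3 102, Sutton→P3 120, Vance→P3 18, Milton→P1 260, Norris→P2 105, Ashby→P1 90, Galt→P2 27, Kent→P2 12. Service 734; fixed 1050; total 1784.
No other subset beats 1295.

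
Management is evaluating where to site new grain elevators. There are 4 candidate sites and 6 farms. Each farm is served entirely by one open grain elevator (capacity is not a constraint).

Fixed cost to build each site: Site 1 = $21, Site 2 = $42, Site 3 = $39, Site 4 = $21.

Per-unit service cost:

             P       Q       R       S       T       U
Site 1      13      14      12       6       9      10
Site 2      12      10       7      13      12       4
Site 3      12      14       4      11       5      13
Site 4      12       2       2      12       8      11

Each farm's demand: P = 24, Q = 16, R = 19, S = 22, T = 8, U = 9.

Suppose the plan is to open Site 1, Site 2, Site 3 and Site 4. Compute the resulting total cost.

Each farm is assigned to its cheapest site among the open ones.
{Site 1, Site 2, Site 3, Site 4}: P→Site 2 12·24=288, Q→Site 4 2·16=32, R→Site 4 2·19=38, S→Site 1 6·22=132, T→Site 3 5·8=40, U→Site 2 4·9=36. Service 566; fixed 123; total 689.

Total cost: 689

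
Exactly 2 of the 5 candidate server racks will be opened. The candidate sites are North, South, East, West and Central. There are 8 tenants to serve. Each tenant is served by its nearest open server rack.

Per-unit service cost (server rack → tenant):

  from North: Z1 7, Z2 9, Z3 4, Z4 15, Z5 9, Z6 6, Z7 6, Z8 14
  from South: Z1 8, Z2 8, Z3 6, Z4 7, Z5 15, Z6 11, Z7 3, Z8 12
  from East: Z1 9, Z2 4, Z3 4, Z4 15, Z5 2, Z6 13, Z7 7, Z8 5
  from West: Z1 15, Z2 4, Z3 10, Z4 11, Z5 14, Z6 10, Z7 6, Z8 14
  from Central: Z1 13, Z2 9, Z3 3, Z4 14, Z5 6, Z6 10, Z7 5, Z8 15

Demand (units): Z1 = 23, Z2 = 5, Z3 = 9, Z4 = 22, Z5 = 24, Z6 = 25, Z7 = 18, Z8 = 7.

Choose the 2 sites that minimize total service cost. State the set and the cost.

Choose South and East; total service cost 806.

With exactly 2 open, each tenant uses its cheapest among the chosen.
{South, East}: Z1→South 8·23=184, Z2→East 4·5=20, Z3→East 4·9=36, Z4→South 7·22=154, Z5→East 2·24=48, Z6→South 11·25=275, Z7→South 3·18=54, Z8→East 5·7=35. Service cost 806.
{North, East}: service cost 888
{North, South}: service cost 895
Among all 10 size-2 choices, {South, East} is lowest.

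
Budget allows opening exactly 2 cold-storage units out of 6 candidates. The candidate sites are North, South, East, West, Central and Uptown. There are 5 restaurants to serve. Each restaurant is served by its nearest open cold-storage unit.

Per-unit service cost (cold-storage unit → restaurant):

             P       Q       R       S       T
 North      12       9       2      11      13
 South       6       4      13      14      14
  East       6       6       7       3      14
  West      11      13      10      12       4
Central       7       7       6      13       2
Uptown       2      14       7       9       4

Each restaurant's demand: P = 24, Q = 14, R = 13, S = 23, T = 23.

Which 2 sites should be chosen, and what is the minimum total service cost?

Choose East and Uptown; total service cost 384.

With exactly 2 open, each restaurant uses its cheapest among the chosen.
{East, Uptown}: P→Uptown 2·24=48, Q→East 6·14=84, R→East 7·13=91, S→East 3·23=69, T→Uptown 4·23=92. Service cost 384.
{East, Central}: service cost 421
{Central, Uptown}: service cost 477
Among all 15 size-2 choices, {East, Uptown} is lowest.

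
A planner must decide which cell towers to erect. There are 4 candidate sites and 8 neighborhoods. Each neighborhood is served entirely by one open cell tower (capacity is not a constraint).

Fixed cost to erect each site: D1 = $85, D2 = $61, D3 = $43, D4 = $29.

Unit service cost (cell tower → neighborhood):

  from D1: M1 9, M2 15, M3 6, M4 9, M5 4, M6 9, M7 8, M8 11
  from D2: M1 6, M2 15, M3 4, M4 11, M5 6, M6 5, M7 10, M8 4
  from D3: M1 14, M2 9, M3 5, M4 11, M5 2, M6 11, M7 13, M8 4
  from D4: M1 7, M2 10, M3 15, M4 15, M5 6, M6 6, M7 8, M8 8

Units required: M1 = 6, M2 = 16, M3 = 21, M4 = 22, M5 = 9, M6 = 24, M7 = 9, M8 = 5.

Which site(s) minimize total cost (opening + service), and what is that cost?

For any fixed open set, each neighborhood goes to its cheapest open site; total = fixed + service.
{D2, D3}: M1→D2 6·6=36, M2→D3 9·16=144, M3→D2 4·21=84, M4→D2 11·22=242, M5→D3 2·9=18, M6→D2 5·24=120, M7→D2 10·9=90, M8→D2 4·5=20. Service 754; fixed 104; total 858.
{D3, D4}: service 787 + fixed 72 = 859
{D2, D3, D4}: service 736 + fixed 133 = 869
{D1, D2, D3, D4}: M1→D2 6·6=36, M2→D3 9·16=144, M3→D2 4·21=84, M4→D1 9·22=198, M5→D3 2·9=18, M6→D2 5·24=120, M7→D1 8·9=72, M8→D2 4·5=20. Service 692; fixed 218; total 910.
No other subset beats 858.

Open D2 and D3; minimum total cost 858.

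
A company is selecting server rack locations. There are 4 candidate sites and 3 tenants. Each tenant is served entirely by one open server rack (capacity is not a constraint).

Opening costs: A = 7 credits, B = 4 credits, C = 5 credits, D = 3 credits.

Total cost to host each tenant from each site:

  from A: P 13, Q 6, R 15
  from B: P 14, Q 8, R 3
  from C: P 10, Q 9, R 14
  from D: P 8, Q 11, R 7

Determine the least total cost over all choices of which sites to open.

Minimum total cost: 26

For any fixed open set, each tenant goes to its cheapest open site; total = fixed + service.
{B, D}: P→D 8, Q→B 8, R→B 3. Service 19; fixed 7; total 26.
{B}: P→B 14, Q→B 8, R→B 3. Service 25; fixed 4; total 29.
{D}: P→D 8, Q→D 11, R→D 7. Service 26; fixed 3; total 29.
{A, B, C, D}: service 17 + fixed 19 = 36
(All 15 nonempty subsets were checked; B and D is lowest.)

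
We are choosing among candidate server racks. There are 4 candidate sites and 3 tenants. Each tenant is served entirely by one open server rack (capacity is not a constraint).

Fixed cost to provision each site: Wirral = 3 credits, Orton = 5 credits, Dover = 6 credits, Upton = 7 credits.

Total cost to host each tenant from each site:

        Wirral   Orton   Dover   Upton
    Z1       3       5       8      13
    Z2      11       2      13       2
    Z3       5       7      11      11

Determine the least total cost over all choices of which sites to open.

For any fixed open set, each tenant goes to its cheapest open site; total = fixed + service.
{Wirral, Orton}: Z1→Wirral 3, Z2→Orton 2, Z3→Wirral 5. Service 10; fixed 8; total 18.
{Orton}: service 14 + fixed 5 = 19
{Wirral, Upton}: Z1→Wirral 3, Z2→Upton 2, Z3→Wirral 5. Service 10; fixed 10; total 20.
{Wirral, Orton, Dover, Upton}: service 10 + fixed 21 = 31
No other subset beats 18.

Minimum total cost: 18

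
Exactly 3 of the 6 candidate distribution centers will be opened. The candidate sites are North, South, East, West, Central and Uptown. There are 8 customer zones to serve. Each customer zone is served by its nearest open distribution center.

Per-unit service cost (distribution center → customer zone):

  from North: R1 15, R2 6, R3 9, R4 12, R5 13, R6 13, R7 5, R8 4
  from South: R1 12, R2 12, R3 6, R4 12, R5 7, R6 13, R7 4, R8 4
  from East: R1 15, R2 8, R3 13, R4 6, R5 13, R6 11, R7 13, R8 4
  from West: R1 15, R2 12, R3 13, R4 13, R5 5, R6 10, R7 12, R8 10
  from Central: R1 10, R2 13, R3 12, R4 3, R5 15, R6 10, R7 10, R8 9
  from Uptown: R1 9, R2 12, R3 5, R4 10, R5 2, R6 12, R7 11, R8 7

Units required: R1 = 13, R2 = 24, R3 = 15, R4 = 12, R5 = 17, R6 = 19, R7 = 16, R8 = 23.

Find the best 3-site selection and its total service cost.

Choose North, Central and Uptown; total service cost 768.

With exactly 3 open, each customer zone uses its cheapest among the chosen.
{North, Central, Uptown}: R1→Uptown 9·13=117, R2→North 6·24=144, R3→Uptown 5·15=75, R4→Central 3·12=36, R5→Uptown 2·17=34, R6→Central 10·19=190, R7→North 5·16=80, R8→North 4·23=92. Service cost 768.
{North, East, Uptown}: service cost 823
{North, West, Uptown}: service cost 852
Among all 20 size-3 choices, {North, Central, Uptown} is lowest.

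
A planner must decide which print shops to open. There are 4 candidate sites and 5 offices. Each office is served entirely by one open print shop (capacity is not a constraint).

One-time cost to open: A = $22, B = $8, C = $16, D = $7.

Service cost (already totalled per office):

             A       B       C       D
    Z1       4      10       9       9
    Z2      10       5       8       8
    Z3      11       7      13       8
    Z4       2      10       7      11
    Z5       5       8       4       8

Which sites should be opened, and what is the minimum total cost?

For any fixed open set, each office goes to its cheapest open site; total = fixed + service.
{B}: Z1→B 10, Z2→B 5, Z3→B 7, Z4→B 10, Z5→B 8. Service 40; fixed 8; total 48.
{D}: service 44 + fixed 7 = 51
{A, B}: service 23 + fixed 30 = 53
{A, B, C, D}: service 22 + fixed 53 = 75
No other subset beats 48.

Open B only; minimum total cost 48.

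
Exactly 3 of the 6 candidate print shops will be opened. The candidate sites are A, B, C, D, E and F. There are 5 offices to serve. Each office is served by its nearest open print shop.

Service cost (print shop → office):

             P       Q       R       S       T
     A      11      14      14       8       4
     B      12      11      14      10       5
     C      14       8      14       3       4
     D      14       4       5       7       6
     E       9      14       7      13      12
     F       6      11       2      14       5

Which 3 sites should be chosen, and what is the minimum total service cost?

With exactly 3 open, each office uses its cheapest among the chosen.
{C, D, F}: P→F 6, Q→D 4, R→F 2, S→C 3, T→C 4. Service cost 19.
{A, C, F}: service cost 23
{A, D, F}: service cost 23
Among all 20 size-3 choices, {C, D, F} is lowest.

Choose C, D and F; total service cost 19.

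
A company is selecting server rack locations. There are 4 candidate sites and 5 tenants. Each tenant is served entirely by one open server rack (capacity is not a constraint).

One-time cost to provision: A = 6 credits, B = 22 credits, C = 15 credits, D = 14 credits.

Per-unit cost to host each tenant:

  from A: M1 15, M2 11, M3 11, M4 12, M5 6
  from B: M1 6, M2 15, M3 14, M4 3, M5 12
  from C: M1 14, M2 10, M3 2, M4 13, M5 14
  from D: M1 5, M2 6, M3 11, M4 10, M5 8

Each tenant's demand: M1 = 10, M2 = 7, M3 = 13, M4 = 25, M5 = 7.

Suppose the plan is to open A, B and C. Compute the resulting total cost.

Each tenant is assigned to its cheapest site among the open ones.
{A, B, C}: M1→B 6·10=60, M2→C 10·7=70, M3→C 2·13=26, M4→B 3·25=75, M5→A 6·7=42. Service 273; fixed 43; total 316.

Total cost: 316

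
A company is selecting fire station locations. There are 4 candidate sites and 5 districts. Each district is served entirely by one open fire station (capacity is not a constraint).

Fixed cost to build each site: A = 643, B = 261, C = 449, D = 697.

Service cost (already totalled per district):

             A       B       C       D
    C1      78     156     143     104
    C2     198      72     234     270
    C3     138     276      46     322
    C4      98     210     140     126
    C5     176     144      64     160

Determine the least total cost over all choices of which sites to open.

Minimum total cost: 1076

For any fixed open set, each district goes to its cheapest open site; total = fixed + service.
{C}: C1→C 143, C2→C 234, C3→C 46, C4→C 140, C5→C 64. Service 627; fixed 449; total 1076.
{B}: service 858 + fixed 261 = 1119
{B, C}: service 465 + fixed 710 = 1175
{A, B, C, D}: service 358 + fixed 2050 = 2408
No other subset beats 1076.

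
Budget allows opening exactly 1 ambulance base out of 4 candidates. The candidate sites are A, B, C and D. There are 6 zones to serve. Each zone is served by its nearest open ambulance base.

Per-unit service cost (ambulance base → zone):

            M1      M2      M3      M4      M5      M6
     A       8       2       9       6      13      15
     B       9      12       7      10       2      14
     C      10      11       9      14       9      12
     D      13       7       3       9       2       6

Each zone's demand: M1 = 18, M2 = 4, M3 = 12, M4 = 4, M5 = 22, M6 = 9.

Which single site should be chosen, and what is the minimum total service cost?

Choose D only; total service cost 432.

With exactly 1 open, each zone uses its cheapest among the chosen.
{D}: M1→D 13·18=234, M2→D 7·4=28, M3→D 3·12=36, M4→D 9·4=36, M5→D 2·22=44, M6→D 6·9=54. Service cost 432.
{B}: service cost 504
{C}: service cost 694
Among all 4 size-1 choices, {D} is lowest.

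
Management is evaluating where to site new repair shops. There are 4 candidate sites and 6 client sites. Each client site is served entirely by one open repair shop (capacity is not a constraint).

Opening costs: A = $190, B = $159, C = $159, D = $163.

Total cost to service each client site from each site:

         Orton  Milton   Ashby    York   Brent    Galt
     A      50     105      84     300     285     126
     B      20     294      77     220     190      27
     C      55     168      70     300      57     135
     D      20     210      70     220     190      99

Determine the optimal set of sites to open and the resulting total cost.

Open B and C; minimum total cost 880.

For any fixed open set, each client site goes to its cheapest open site; total = fixed + service.
{B, C}: Orton→B 20, Milton→C 168, Ashby→C 70, York→B 220, Brent→C 57, Galt→B 27. Service 562; fixed 318; total 880.
{C}: service 785 + fixed 159 = 944
{C, D}: service 634 + fixed 322 = 956
{A, B, C, D}: Orton→B 20, Milton→A 105, Ashby→C 70, York→B 220, Brent→C 57, Galt→B 27. Service 499; fixed 671; total 1170.
(All 15 nonempty subsets were checked; B and C is lowest.)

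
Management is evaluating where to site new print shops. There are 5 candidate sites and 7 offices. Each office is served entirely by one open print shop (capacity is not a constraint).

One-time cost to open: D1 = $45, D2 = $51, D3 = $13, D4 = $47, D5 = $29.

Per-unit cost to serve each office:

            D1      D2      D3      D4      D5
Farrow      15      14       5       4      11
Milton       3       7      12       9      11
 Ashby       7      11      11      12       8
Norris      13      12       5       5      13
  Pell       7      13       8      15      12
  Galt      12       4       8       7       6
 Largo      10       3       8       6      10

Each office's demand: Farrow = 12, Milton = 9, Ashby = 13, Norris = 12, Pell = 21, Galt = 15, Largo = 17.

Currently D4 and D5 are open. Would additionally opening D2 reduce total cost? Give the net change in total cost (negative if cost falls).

Yes — net change −48 (cost falls by 48).

Current service cost with {D4, D5}: 737.
Adding D2: each office re-picks its cheapest; new service cost 638, saving 99.
Extra fixed cost: 51. Net change = 51 − 99 = -48.
(Totals: 813 → 765.)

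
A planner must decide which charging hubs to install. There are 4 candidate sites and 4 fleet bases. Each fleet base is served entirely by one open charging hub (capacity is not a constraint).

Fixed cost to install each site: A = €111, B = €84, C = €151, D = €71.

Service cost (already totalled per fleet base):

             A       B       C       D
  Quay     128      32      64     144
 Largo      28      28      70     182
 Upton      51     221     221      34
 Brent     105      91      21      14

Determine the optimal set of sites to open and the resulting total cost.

Open B and D; minimum total cost 263.

For any fixed open set, each fleet base goes to its cheapest open site; total = fixed + service.
{B, D}: Quay→B 32, Largo→B 28, Upton→D 34, Brent→D 14. Service 108; fixed 155; total 263.
{A, B, D}: Quay→B 32, Largo→A 28, Upton→D 34, Brent→D 14. Service 108; fixed 266; total 374.
{A, D}: service 204 + fixed 182 = 386
{A, B, C, D}: service 108 + fixed 417 = 525
No other subset beats 263.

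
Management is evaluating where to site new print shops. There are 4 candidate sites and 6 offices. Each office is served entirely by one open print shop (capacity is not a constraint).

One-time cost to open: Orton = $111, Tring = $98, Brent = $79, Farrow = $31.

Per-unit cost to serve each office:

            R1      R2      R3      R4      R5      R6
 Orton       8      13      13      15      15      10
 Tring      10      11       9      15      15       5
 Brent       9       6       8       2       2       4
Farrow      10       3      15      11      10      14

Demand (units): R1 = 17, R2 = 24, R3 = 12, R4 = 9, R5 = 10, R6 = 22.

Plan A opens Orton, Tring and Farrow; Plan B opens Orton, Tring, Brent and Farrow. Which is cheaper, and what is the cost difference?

Plan B is cheaper by 116.

Plan A: {Orton, Tring, Farrow}: R1→Orton 8·17=136, R2→Farrow 3·24=72, R3→Tring 9·12=108, R4→Farrow 11·9=99, R5→Farrow 10·10=100, R6→Tring 5·22=110. Service 625; fixed 240; total 865.
Plan B: {Orton, Tring, Brent, Farrow}: R1→Orton 8·17=136, R2→Farrow 3·24=72, R3→Brent 8·12=96, R4→Brent 2·9=18, R5→Brent 2·10=20, R6→Brent 4·22=88. Service 430; fixed 319; total 749.
Difference: |865 − 749| = 116.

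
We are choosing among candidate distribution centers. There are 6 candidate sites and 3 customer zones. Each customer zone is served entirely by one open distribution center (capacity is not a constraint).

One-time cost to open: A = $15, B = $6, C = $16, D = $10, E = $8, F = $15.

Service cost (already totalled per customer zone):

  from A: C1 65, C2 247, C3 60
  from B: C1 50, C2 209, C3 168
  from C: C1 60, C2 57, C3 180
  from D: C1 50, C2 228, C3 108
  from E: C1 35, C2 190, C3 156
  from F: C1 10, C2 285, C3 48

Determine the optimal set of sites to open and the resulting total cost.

Open C and F; minimum total cost 146.

For any fixed open set, each customer zone goes to its cheapest open site; total = fixed + service.
{C, F}: C1→F 10, C2→C 57, C3→F 48. Service 115; fixed 31; total 146.
{B, C, F}: service 115 + fixed 37 = 152
{C, E, F}: C1→F 10, C2→C 57, C3→F 48. Service 115; fixed 39; total 154.
{A, B, C, D, E, F}: C1→F 10, C2→C 57, C3→F 48. Service 115; fixed 70; total 185.
No other subset beats 146.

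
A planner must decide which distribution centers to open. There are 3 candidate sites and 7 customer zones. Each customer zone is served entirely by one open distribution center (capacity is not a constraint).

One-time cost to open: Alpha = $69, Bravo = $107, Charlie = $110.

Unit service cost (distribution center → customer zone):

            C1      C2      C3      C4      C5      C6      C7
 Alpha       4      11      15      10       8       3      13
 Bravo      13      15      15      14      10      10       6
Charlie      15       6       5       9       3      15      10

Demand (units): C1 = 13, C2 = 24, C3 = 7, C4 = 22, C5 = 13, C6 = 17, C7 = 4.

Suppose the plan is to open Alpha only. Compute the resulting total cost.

Each customer zone is assigned to its cheapest site among the open ones.
{Alpha}: C1→Alpha 4·13=52, C2→Alpha 11·24=264, C3→Alpha 15·7=105, C4→Alpha 10·22=220, C5→Alpha 8·13=104, C6→Alpha 3·17=51, C7→Alpha 13·4=52. Service 848; fixed 69; total 917.

Total cost: 917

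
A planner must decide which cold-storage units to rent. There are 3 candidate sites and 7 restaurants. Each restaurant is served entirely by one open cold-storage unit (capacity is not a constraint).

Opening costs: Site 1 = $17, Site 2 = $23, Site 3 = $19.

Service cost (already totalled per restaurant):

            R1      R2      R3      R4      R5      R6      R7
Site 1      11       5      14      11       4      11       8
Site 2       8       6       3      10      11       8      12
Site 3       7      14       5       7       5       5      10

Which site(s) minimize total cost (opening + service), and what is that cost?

Open Site 3 only; minimum total cost 72.

For any fixed open set, each restaurant goes to its cheapest open site; total = fixed + service.
{Site 3}: R1→Site 3 7, R2→Site 3 14, R3→Site 3 5, R4→Site 3 7, R5→Site 3 5, R6→Site 3 5, R7→Site 3 10. Service 53; fixed 19; total 72.
{Site 1, Site 3}: R1→Site 3 7, R2→Site 1 5, R3→Site 3 5, R4→Site 3 7, R5→Site 1 4, R6→Site 3 5, R7→Site 1 8. Service 41; fixed 36; total 77.
{Site 1}: service 64 + fixed 17 = 81
{Site 1, Site 2, Site 3}: R1→Site 3 7, R2→Site 1 5, R3→Site 2 3, R4→Site 3 7, R5→Site 1 4, R6→Site 3 5, R7→Site 1 8. Service 39; fixed 59; total 98.
No other subset beats 72.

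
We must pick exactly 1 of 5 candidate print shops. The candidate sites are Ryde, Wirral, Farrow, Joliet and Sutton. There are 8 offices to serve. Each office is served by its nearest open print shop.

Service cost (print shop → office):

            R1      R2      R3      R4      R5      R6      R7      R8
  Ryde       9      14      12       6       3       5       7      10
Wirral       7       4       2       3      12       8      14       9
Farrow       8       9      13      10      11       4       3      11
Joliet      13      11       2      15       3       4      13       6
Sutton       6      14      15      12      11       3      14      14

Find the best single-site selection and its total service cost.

Choose Wirral only; total service cost 59.

With exactly 1 open, each office uses its cheapest among the chosen.
{Wirral}: R1→Wirral 7, R2→Wirral 4, R3→Wirral 2, R4→Wirral 3, R5→Wirral 12, R6→Wirral 8, R7→Wirral 14, R8→Wirral 9. Service cost 59.
{Ryde}: service cost 66
{Joliet}: service cost 67
Among all 5 size-1 choices, {Wirral} is lowest.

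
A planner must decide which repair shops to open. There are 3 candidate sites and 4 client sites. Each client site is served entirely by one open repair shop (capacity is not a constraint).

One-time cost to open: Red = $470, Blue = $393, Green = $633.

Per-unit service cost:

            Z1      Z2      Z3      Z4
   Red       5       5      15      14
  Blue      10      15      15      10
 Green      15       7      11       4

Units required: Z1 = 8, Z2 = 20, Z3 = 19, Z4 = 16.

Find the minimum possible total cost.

Minimum total cost: 1119

For any fixed open set, each client site goes to its cheapest open site; total = fixed + service.
{Red}: Z1→Red 5·8=40, Z2→Red 5·20=100, Z3→Red 15·19=285, Z4→Red 14·16=224. Service 649; fixed 470; total 1119.
{Green}: service 533 + fixed 633 = 1166
{Blue}: service 825 + fixed 393 = 1218
{Red, Blue, Green}: service 413 + fixed 1496 = 1909
No other subset beats 1119.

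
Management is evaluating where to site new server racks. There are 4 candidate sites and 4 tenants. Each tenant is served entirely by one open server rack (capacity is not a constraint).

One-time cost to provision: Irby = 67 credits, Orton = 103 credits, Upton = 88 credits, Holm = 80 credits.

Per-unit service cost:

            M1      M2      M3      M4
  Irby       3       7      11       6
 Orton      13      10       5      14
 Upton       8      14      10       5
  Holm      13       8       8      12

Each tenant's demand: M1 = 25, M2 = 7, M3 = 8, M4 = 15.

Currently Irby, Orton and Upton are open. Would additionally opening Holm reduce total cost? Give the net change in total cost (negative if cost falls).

Current service cost with {Irby, Orton, Upton}: 239.
Adding Holm: each tenant re-picks its cheapest; new service cost 239, saving 0.
Extra fixed cost: 80. Net change = 80 − 0 = 80.
(Totals: 497 → 577.)

No — net change +80 (cost rises by 80).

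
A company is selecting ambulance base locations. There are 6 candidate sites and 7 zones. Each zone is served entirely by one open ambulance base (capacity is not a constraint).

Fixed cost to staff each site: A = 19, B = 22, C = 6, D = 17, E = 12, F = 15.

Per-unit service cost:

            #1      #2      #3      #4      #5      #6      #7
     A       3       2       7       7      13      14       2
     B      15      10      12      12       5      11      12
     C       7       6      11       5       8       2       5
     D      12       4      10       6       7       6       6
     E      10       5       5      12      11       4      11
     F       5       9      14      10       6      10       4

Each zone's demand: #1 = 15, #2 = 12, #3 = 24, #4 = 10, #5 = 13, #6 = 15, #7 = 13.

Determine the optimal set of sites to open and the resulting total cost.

For any fixed open set, each zone goes to its cheapest open site; total = fixed + service.
{A, B, C, E}: #1→A 3·15=45, #2→A 2·12=24, #3→E 5·24=120, #4→C 5·10=50, #5→B 5·13=65, #6→C 2·15=30, #7→A 2·13=26. Service 360; fixed 59; total 419.
{A, C, E, F}: #1→A 3·15=45, #2→A 2·12=24, #3→E 5·24=120, #4→C 5·10=50, #5→F 6·13=78, #6→C 2·15=30, #7→A 2·13=26. Service 373; fixed 52; total 425.
{A, B, C, E, F}: #1→A 3·15=45, #2→A 2·12=24, #3→E 5·24=120, #4→C 5·10=50, #5→B 5·13=65, #6→C 2·15=30, #7→A 2·13=26. Service 360; fixed 74; total 434.
{A, B, C, D, E, F}: service 360 + fixed 91 = 451
No other subset beats 419.

Open A, B, C and E; minimum total cost 419.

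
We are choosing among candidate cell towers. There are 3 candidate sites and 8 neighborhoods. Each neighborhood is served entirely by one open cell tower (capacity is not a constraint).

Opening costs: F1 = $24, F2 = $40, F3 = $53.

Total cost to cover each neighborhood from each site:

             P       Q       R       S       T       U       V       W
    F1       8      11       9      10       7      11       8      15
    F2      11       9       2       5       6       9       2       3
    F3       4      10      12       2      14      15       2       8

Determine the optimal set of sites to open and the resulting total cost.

Open F2 only; minimum total cost 87.

For any fixed open set, each neighborhood goes to its cheapest open site; total = fixed + service.
{F2}: P→F2 11, Q→F2 9, R→F2 2, S→F2 5, T→F2 6, U→F2 9, V→F2 2, W→F2 3. Service 47; fixed 40; total 87.
{F1}: P→F1 8, Q→F1 11, R→F1 9, S→F1 10, T→F1 7, U→F1 11, V→F1 8, W→F1 15. Service 79; fixed 24; total 103.
{F1, F2}: P→F1 8, Q→F2 9, R→F2 2, S→F2 5, T→F2 6, U→F2 9, V→F2 2, W→F2 3. Service 44; fixed 64; total 108.
{F1, F2, F3}: P→F3 4, Q→F2 9, R→F2 2, S→F3 2, T→F2 6, U→F2 9, V→F2 2, W→F2 3. Service 37; fixed 117; total 154.
No other subset beats 87.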